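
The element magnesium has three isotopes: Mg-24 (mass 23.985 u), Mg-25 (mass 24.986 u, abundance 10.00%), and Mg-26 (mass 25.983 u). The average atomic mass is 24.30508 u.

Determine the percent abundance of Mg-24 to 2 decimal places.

The remaining 90.00% is split between Mg-24 (fraction x) and Mg-26 (fraction 0.9000 − x).
Substituting: 23.985x + 25.983(0.9000 − x) = 21.80648
(23.985 − 25.983)x = -1.57822  ⇒  x = 0.78990, y = 0.11010
Mg-24: 78.99%, Mg-26: 11.01%.

78.99%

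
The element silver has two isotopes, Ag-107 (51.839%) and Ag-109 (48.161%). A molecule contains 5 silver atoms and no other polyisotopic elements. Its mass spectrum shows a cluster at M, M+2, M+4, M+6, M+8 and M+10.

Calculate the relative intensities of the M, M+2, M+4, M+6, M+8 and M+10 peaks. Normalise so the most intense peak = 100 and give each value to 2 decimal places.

11.59 : 53.82 : 100.00 : 92.90 : 43.16 : 8.02

Expanding (0.51839 + 0.48161)^5:
P(M) = 0.51839^5 = 0.037435
P(M+2) = 5 × 0.51839^4 × 0.48161^1 = 0.173897
P(M+4) = 10 × 0.51839^3 × 0.48161^2 = 0.323118
P(M+6) = 10 × 0.51839^2 × 0.48161^3 = 0.300192
P(M+8) = 5 × 0.51839^1 × 0.48161^4 = 0.139447
P(M+10) = 0.48161^5 = 0.025911
The M+4 peak is largest (0.323118); scaling to 100 gives 11.59 : 53.82 : 100.00 : 92.90 : 43.16 : 8.02.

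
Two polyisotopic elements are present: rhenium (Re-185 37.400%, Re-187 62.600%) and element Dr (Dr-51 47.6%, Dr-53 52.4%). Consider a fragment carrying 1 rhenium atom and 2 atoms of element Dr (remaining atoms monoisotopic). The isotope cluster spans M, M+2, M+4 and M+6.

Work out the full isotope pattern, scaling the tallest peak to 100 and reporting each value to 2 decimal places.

20.42 : 79.14 : 100.00 : 41.42

Rhenium pattern (n=1): 0.3740 : 0.6260
Element Dr pattern (n=2): 0.226576 : 0.498848 : 0.274576
Convolve the two distributions (both contribute in 2-u steps):
  M: 0.3740×0.226576 = 0.084739
  M+2: 0.3740×0.498848 + 0.6260×0.226576 = 0.328406
  M+4: 0.3740×0.274576 + 0.6260×0.498848 = 0.414970
  M+6: 0.6260×0.274576 = 0.171885
Scale to base peak (0.414970) = 100: 20.42 : 79.14 : 100.00 : 41.42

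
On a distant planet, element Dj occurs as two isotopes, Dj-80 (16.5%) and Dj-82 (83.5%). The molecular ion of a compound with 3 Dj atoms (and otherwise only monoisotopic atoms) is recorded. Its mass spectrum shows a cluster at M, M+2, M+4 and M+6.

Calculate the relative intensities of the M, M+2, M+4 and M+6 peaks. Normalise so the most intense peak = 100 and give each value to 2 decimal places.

The 3 Dj atoms are independent, so intensities follow the terms of (0.165 + 0.835)^3.
P(M) = 0.165^3 = 0.004492
P(M+2) = 3 × 0.165^2 × 0.835^1 = 0.068199
P(M+4) = 3 × 0.165^1 × 0.835^2 = 0.345126
P(M+6) = 0.835^3 = 0.582183
The M+6 peak is largest (0.582183); scaling to 100 gives 0.77 : 11.71 : 59.28 : 100.00.

0.77 : 11.71 : 59.28 : 100.00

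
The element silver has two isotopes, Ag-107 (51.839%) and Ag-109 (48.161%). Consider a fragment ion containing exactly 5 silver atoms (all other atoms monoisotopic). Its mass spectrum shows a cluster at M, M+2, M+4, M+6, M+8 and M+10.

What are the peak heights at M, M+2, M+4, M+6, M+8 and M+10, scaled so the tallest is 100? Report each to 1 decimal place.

11.6 : 53.8 : 100.0 : 92.9 : 43.2 : 8.0

Expanding (0.51839 + 0.48161)^5:
P(M) = 0.51839^5 = 0.037435
P(M+2) = 5 × 0.51839^4 × 0.48161^1 = 0.173897
P(M+4) = 10 × 0.51839^3 × 0.48161^2 = 0.323118
P(M+6) = 10 × 0.51839^2 × 0.48161^3 = 0.300192
P(M+8) = 5 × 0.51839^1 × 0.48161^4 = 0.139447
P(M+10) = 0.48161^5 = 0.025911
The M+4 peak is largest (0.323118); scaling to 100 gives 11.6 : 53.8 : 100.0 : 92.9 : 43.2 : 8.0.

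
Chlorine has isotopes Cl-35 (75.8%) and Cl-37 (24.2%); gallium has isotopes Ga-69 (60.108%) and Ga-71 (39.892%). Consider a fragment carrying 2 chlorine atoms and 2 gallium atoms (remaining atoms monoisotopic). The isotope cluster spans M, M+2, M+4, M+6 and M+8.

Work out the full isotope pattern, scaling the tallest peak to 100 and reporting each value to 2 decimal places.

50.87 : 100.00 : 70.70 : 21.19 : 2.28

Chlorine pattern (n=2): 0.574564 : 0.366872 : 0.058564
Gallium pattern (n=2): 0.36129717 : 0.47956567 : 0.15913717
Convolve the two distributions (both contribute in 2-u steps):
  M: 0.574564×0.36129717 = 0.207588
  M+2: 0.574564×0.47956567 + 0.366872×0.36129717 = 0.408091
  M+4: 0.574564×0.15913717 + 0.366872×0.47956567 + 0.058564×0.36129717 = 0.288533
  M+6: 0.366872×0.15913717 + 0.058564×0.47956567 = 0.086468
  M+8: 0.058564×0.15913717 = 0.009320
Scale to base peak (0.408091) = 100: 50.87 : 100.00 : 70.70 : 21.19 : 2.28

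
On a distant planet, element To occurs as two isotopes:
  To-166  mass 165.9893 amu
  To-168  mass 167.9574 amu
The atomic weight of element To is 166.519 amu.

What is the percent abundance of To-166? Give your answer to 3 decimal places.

With x = fraction of To-166 (so To-168 is 1 − x):
165.9893·x + 167.9574·(1 − x) = 166.519
(165.9893 − 167.9574)·x = 166.519 − 167.9574
x = -1.4384 / -1.9681 = 0.73086 → 73.086% To-166, 26.914% To-168.

73.086%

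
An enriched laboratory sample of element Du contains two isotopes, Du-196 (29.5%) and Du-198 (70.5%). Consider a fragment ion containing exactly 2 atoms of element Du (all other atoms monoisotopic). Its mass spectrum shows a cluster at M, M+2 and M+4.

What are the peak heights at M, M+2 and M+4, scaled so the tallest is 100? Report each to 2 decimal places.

The 2 Du atoms are independent, so intensities follow the terms of (0.295 + 0.705)^2.
P(M) = 0.295^2 = 0.087025
P(M+2) = 2 × 0.295^1 × 0.705^1 = 0.415950
P(M+4) = 0.705^2 = 0.497025
The M+4 peak is largest (0.497025); scaling to 100 gives 17.51 : 83.69 : 100.00.

17.51 : 83.69 : 100.00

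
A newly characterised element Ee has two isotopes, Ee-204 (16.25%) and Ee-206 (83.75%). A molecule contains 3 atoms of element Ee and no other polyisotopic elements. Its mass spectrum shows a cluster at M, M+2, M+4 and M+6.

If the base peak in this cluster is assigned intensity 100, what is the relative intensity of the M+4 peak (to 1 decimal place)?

Binomial terms of (0.1625 + 0.8375)^3: M 0.0043, M+2 0.0663, M+4 0.3419, M+6 0.5874 → M+6 is the base peak.
P(M+6) = C(3,3) × 0.1625^0 × 0.8375^3 = 1 × 1.0000 × 0.58742773 = 0.587428 (base)
P(M+4) = C(3,2) × 0.1625^1 × 0.8375^2 = 3 × 0.1625 × 0.70140625 = 0.341936
Relative intensity = 0.341936 / 0.587428 × 100 = 58.2

58.2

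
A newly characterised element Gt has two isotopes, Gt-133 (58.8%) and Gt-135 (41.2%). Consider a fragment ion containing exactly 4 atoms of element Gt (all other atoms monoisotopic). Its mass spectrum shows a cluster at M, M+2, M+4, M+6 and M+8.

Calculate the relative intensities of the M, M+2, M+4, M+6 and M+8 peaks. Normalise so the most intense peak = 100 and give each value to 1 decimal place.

33.9 : 95.1 : 100.0 : 46.7 : 8.2

Each Gt atom is independently Gt-133 (p = 0.588) or Gt-135 (q = 0.412); the cluster is the binomial expansion (p + q)^4.
P(M) = 0.588^4 = 0.119539
P(M+2) = 4 × 0.588^3 × 0.412^1 = 0.335034
P(M+4) = 6 × 0.588^2 × 0.412^2 = 0.352128
P(M+6) = 4 × 0.588^1 × 0.412^3 = 0.164486
P(M+8) = 0.412^4 = 0.028813
The M+4 peak is largest (0.352128); scaling to 100 gives 33.9 : 95.1 : 100.0 : 46.7 : 8.2.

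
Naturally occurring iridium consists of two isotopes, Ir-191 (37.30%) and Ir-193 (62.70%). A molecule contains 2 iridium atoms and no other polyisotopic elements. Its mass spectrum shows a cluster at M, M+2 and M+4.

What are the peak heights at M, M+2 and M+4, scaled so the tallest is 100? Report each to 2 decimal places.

29.74 : 100.00 : 84.05

Each Ir atom is independently Ir-191 (p = 0.3730) or Ir-193 (q = 0.6270); the cluster is the binomial expansion (p + q)^2.
P(M) = 0.3730^2 = 0.139129
P(M+2) = 2 × 0.3730^1 × 0.6270^1 = 0.467742
P(M+4) = 0.6270^2 = 0.393129
The M+2 peak is largest (0.467742); scaling to 100 gives 29.74 : 100.00 : 84.05.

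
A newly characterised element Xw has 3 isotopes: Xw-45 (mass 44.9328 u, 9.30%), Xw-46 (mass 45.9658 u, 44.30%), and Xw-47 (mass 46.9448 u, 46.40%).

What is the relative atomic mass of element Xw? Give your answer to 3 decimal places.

Weight each isotope mass by its fractional abundance: 0.0930 × 44.9328 + 0.4430 × 45.9658 + 0.4640 × 46.9448
= 4.17875 + 20.36285 + 21.78239 = 46.32399 u

46.324 u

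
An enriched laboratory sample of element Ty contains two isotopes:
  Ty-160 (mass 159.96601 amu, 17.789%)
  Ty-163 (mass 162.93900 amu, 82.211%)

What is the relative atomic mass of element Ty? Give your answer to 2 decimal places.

Average mass = Σ (abundance × isotope mass) = 0.17789 × 159.96601 + 0.82211 × 162.93900
= 28.456354 + 133.953781 = 162.410135 amu

162.41 amu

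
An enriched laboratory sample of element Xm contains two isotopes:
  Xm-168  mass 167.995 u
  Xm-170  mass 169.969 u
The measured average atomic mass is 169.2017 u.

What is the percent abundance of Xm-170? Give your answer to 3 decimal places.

61.130%

With x = fraction of Xm-168 (so Xm-170 is 1 − x):
167.995·x + 169.969·(1 − x) = 169.2017
(167.995 − 169.969)·x = 169.2017 − 169.969
x = -0.7673 / -1.974 = 0.38870 → 38.870% Xm-168, 61.130% Xm-170.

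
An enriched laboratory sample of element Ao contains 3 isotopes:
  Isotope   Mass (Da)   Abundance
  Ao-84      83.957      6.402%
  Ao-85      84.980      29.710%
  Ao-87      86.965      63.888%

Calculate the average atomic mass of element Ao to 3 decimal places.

86.183 Da

The abundance-weighted mean is 0.06402 × 83.957 + 0.29710 × 84.980 + 0.63888 × 86.965
= 5.3749 + 25.2476 + 55.5602 = 86.1827 Da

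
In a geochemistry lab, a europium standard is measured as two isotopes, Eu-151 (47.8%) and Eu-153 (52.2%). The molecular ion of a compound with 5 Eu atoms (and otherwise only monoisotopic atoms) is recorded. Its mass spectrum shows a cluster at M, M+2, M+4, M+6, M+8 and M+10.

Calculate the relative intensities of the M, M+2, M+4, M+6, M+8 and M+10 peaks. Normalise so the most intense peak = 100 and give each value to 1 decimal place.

The 5 Eu atoms are independent, so intensities follow the terms of (0.478 + 0.522)^5.
P(M) = 0.478^5 = 0.024954
P(M+2) = 5 × 0.478^4 × 0.522^1 = 0.136255
P(M+4) = 10 × 0.478^3 × 0.522^2 = 0.297594
P(M+6) = 10 × 0.478^2 × 0.522^3 = 0.324988
P(M+8) = 5 × 0.478^1 × 0.522^4 = 0.177452
P(M+10) = 0.522^5 = 0.038757
The M+6 peak is largest (0.324988); scaling to 100 gives 7.7 : 41.9 : 91.6 : 100.0 : 54.6 : 11.9.

7.7 : 41.9 : 91.6 : 100.0 : 54.6 : 11.9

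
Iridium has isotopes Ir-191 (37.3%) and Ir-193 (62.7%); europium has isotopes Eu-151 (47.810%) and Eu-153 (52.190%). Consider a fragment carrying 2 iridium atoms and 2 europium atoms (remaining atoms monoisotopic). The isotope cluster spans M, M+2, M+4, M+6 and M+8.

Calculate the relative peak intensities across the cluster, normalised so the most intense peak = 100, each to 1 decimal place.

Iridium pattern (n=2): 0.139129 : 0.467742 : 0.393129
Europium pattern (n=2): 0.22857961 : 0.49904078 : 0.27237961
Convolve the two distributions (both contribute in 2-u steps):
  M: 0.139129×0.22857961 = 0.031802
  M+2: 0.139129×0.49904078 + 0.467742×0.22857961 = 0.176347
  M+4: 0.139129×0.27237961 + 0.467742×0.49904078 + 0.393129×0.22857961 = 0.361180
  M+6: 0.467742×0.27237961 + 0.393129×0.49904078 = 0.323591
  M+8: 0.393129×0.27237961 = 0.107080
Scale to base peak (0.361180) = 100: 8.8 : 48.8 : 100.0 : 89.6 : 29.6

8.8 : 48.8 : 100.0 : 89.6 : 29.6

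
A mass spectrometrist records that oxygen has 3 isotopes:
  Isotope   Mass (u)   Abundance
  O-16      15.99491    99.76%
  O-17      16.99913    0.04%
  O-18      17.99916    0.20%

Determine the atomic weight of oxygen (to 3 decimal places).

Ar = Σ fᵢ·mᵢ = 0.9976 × 15.99491 + 0.0004 × 16.99913 + 0.0020 × 17.99916
= 15.956522 + 0.006800 + 0.035998 = 15.999320 u

15.999 u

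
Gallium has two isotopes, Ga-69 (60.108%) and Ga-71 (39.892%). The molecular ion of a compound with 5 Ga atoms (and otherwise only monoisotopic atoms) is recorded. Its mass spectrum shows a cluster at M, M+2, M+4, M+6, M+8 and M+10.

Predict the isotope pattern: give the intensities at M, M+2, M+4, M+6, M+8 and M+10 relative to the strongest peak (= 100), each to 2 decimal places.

Each Ga atom is independently Ga-69 (p = 0.60108) or Ga-71 (q = 0.39892); the cluster is the binomial expansion (p + q)^5.
P(M) = 0.60108^5 = 0.078462
P(M+2) = 5 × 0.60108^4 × 0.39892^1 = 0.260366
P(M+4) = 10 × 0.60108^3 × 0.39892^2 = 0.345596
P(M+6) = 10 × 0.60108^2 × 0.39892^3 = 0.229362
P(M+8) = 5 × 0.60108^1 × 0.39892^4 = 0.076111
P(M+10) = 0.39892^5 = 0.010103
The M+4 peak is largest (0.345596); scaling to 100 gives 22.70 : 75.34 : 100.00 : 66.37 : 22.02 : 2.92.

22.70 : 75.34 : 100.00 : 66.37 : 22.02 : 2.92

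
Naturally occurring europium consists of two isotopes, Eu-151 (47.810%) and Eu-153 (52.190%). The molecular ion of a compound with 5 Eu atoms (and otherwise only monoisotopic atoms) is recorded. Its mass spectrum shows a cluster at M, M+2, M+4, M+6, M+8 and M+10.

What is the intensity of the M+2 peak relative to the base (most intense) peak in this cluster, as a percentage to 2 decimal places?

Term probabilities: M 0.0250, M+2 0.1363, M+4 0.2977, M+6 0.3249, M+8 0.1774, M+10 0.0387. Base peak = M+6.
P(M+6) = C(5,3) × 0.47810^2 × 0.52190^3 = 10 × 0.22857961 × 0.14215492 = 0.324937 (base)
P(M+2) = C(5,1) × 0.47810^4 × 0.52190^1 = 5 × 0.05224864 × 0.5219 = 0.136343
Relative intensity = 0.136343 / 0.324937 × 100 = 41.96

41.96%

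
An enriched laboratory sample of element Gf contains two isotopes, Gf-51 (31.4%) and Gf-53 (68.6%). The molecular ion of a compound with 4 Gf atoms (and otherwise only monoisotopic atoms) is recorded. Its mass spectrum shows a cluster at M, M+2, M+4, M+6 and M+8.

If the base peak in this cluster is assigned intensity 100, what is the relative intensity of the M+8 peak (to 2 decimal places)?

54.62

Term probabilities: M 0.0097, M+2 0.0850, M+4 0.2784, M+6 0.4055, M+8 0.2215. Base peak = M+6.
P(M+6) = C(4,3) × 0.314^1 × 0.686^3 = 4 × 0.3140 × 0.32282886 = 0.405473 (base)
P(M+8) = C(4,4) × 0.314^0 × 0.686^4 = 1 × 1.0000 × 0.2214606 = 0.221461
Relative intensity = 0.221461 / 0.405473 × 100 = 54.62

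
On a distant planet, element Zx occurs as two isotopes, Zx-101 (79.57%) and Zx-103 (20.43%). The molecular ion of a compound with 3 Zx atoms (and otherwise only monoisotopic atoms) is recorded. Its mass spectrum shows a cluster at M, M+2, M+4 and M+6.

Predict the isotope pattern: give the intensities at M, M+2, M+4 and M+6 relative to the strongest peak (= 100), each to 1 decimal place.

Each Zx atom is independently Zx-101 (p = 0.7957) or Zx-103 (q = 0.2043); the cluster is the binomial expansion (p + q)^3.
P(M) = 0.7957^3 = 0.503788
P(M+2) = 3 × 0.7957^2 × 0.2043^1 = 0.388051
P(M+4) = 3 × 0.7957^1 × 0.2043^2 = 0.099634
P(M+6) = 0.2043^3 = 0.008527
The M peak is largest (0.503788); scaling to 100 gives 100.0 : 77.0 : 19.8 : 1.7.

100.0 : 77.0 : 19.8 : 1.7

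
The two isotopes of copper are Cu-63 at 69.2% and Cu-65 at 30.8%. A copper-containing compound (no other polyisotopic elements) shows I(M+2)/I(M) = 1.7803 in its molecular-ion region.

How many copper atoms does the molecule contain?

4

The M+2/M ratio from n Cu atoms is n · q/p = n · 0.308/0.692.
n = 1.7803 × 0.692/0.308 = 4.00 ≈ 4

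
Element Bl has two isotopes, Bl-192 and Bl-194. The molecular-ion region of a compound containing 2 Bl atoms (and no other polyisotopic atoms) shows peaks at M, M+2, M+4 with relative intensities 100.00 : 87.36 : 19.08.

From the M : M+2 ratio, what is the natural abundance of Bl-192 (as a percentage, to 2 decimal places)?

Write p for the Bl-192 fraction. I(M+2)/I(M) = [C(2,1)·p^1·(1−p)] / p^2 = 2·(1−p)/p = 87.36/100.00 = 0.8736
(1−p)/p = 0.8736/2 = 0.4368  ⇒  p = 1/(1 + 0.4368) = 0.6960
Bl-192: 69.60%, Bl-194: 30.40%.

69.60%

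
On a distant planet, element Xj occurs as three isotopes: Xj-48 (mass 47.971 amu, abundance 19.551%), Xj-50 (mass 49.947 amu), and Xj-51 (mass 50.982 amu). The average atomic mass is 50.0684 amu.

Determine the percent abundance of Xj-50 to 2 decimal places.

31.39%

Let x and y be the fractions of Xj-50 and Xj-51. Then x + y = 1 − 0.19551 = 0.80449 and 49.947x + 50.982y = 50.0684 − 0.19551×47.971 = 40.68958979.
Substituting: 49.947x + 50.982(0.80449 − x) = 40.68958979
(49.947 − 50.982)x = -0.32491939  ⇒  x = 0.31393, y = 0.49056
Xj-50: 31.39%, Xj-51: 49.06%.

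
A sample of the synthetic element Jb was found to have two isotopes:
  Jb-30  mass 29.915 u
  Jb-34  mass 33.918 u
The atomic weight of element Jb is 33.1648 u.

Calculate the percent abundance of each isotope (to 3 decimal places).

Writing the weighted mean with unknown fraction x of Jb-30:
29.915·x + 33.918·(1 − x) = 33.1648
(29.915 − 33.918)·x = 33.1648 − 33.918
x = -0.7532 / -4.003 = 0.18816 → 18.816% Jb-30, 81.184% Jb-34.

Jb-30: 18.816%, Jb-34: 81.184%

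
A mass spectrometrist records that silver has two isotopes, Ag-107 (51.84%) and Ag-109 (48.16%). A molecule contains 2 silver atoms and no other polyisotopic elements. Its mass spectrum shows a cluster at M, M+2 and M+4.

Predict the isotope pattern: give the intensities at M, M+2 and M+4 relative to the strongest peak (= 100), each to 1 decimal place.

Each Ag atom is independently Ag-107 (p = 0.5184) or Ag-109 (q = 0.4816); the cluster is the binomial expansion (p + q)^2.
P(M) = 0.5184^2 = 0.268739
P(M+2) = 2 × 0.5184^1 × 0.4816^1 = 0.499323
P(M+4) = 0.4816^2 = 0.231939
The M+2 peak is largest (0.499323); scaling to 100 gives 53.8 : 100.0 : 46.5.

53.8 : 100.0 : 46.5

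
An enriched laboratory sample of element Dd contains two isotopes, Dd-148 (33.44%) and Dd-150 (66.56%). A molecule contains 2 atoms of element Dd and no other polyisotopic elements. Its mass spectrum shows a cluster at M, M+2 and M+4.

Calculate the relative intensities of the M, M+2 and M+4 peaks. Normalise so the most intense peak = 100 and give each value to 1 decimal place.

Each Dd atom is independently Dd-148 (p = 0.3344) or Dd-150 (q = 0.6656); the cluster is the binomial expansion (p + q)^2.
P(M) = 0.3344^2 = 0.111823
P(M+2) = 2 × 0.3344^1 × 0.6656^1 = 0.445153
P(M+4) = 0.6656^2 = 0.443023
The M+2 peak is largest (0.445153); scaling to 100 gives 25.1 : 100.0 : 99.5.

25.1 : 100.0 : 99.5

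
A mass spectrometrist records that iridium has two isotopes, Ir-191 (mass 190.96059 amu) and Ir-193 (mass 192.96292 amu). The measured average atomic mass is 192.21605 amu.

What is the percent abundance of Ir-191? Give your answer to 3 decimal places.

With x = fraction of Ir-191 (so Ir-193 is 1 − x):
190.96059·x + 192.96292·(1 − x) = 192.21605
(190.96059 − 192.96292)·x = 192.21605 − 192.96292
x = -0.74687 / -2.00233 = 0.37300 → 37.300% Ir-191, 62.700% Ir-193.

37.300%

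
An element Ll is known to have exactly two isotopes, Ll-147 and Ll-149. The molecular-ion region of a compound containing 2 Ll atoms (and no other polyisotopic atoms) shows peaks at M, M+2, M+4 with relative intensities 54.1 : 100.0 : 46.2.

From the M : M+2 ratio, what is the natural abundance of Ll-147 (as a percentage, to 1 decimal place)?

52.0%

If p is the fraction of Ll that is Ll-147, then I(M+2)/I(M) = [C(2,1)·p^1·(1−p)] / p^2 = 2·(1−p)/p = 100.0/54.1 = 1.8484
(1−p)/p = 1.8484/2 = 0.9242  ⇒  p = 1/(1 + 0.9242) = 0.5197
Ll-147: 52.0%, Ll-149: 48.0%.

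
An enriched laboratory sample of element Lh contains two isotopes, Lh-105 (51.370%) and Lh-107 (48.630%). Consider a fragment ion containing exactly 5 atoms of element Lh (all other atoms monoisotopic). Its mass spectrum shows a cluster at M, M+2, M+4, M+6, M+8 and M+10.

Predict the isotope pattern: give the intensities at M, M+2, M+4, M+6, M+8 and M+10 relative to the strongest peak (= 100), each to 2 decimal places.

Each Lh atom is independently Lh-105 (p = 0.51370) or Lh-107 (q = 0.48630); the cluster is the binomial expansion (p + q)^5.
P(M) = 0.51370^5 = 0.035772
P(M+2) = 5 × 0.51370^4 × 0.48630^1 = 0.169322
P(M+4) = 10 × 0.51370^3 × 0.48630^2 = 0.320581
P(M+6) = 10 × 0.51370^2 × 0.48630^3 = 0.303481
P(M+8) = 5 × 0.51370^1 × 0.48630^4 = 0.143647
P(M+10) = 0.48630^5 = 0.027197
The M+4 peak is largest (0.320581); scaling to 100 gives 11.16 : 52.82 : 100.00 : 94.67 : 44.81 : 8.48.

11.16 : 52.82 : 100.00 : 94.67 : 44.81 : 8.48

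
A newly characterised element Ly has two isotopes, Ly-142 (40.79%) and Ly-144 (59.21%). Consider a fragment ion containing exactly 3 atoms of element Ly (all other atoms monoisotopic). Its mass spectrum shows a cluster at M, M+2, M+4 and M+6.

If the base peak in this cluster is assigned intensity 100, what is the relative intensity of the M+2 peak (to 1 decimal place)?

68.9

(0.4079 + 0.5921)^3 gives M 0.0679, M+2 0.2955, M+4 0.4290, M+6 0.2076; the largest is M+4.
P(M+4) = C(3,2) × 0.4079^1 × 0.5921^2 = 3 × 0.4079 × 0.35058241 = 0.429008 (base)
P(M+2) = C(3,1) × 0.4079^2 × 0.5921^1 = 3 × 0.16638241 × 0.5921 = 0.295545
Relative intensity = 0.295545 / 0.429008 × 100 = 68.9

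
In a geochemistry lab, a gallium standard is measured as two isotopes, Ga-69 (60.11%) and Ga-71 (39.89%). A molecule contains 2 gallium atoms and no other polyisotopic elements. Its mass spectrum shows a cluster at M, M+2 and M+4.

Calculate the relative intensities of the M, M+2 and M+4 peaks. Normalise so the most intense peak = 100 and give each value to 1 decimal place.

Expanding (0.6011 + 0.3989)^2:
P(M) = 0.6011^2 = 0.361321
P(M+2) = 2 × 0.6011^1 × 0.3989^1 = 0.479558
P(M+4) = 0.3989^2 = 0.159121
The M+2 peak is largest (0.479558); scaling to 100 gives 75.3 : 100.0 : 33.2.

75.3 : 100.0 : 33.2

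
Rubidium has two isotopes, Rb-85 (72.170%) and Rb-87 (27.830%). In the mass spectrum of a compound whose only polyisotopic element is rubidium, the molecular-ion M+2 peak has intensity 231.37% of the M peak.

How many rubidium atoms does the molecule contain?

For n independent Rb atoms, I(M+2)/I(M) = n · (abundance Rb-87) / (abundance Rb-85) = n · 0.27830/0.72170.
n = 2.3137 × 0.72170/0.27830 = 6.00 ≈ 6

6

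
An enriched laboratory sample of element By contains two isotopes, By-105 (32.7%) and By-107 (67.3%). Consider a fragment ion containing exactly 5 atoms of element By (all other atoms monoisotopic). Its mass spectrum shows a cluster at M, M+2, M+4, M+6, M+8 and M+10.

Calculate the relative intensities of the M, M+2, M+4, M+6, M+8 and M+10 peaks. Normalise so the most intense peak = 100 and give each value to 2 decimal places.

Expanding (0.327 + 0.673)^5:
P(M) = 0.327^5 = 0.003739
P(M+2) = 5 × 0.327^4 × 0.673^1 = 0.038475
P(M+4) = 10 × 0.327^3 × 0.673^2 = 0.158370
P(M+6) = 10 × 0.327^2 × 0.673^3 = 0.325942
P(M+8) = 5 × 0.327^1 × 0.673^4 = 0.335412
P(M+10) = 0.673^5 = 0.138062
The M+8 peak is largest (0.335412); scaling to 100 gives 1.11 : 11.47 : 47.22 : 97.18 : 100.00 : 41.16.

1.11 : 11.47 : 47.22 : 97.18 : 100.00 : 41.16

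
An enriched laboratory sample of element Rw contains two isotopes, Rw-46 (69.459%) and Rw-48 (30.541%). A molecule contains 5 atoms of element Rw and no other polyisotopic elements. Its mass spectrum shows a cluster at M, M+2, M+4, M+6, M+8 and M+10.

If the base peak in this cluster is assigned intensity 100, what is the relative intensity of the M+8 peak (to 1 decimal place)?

Binomial terms of (0.69459 + 0.30541)^5: M 0.1617, M+2 0.3554, M+4 0.3126, M+6 0.1374, M+8 0.0302, M+10 0.0027 → M+2 is the base peak.
P(M+2) = C(5,1) × 0.69459^4 × 0.30541^1 = 5 × 0.23276309 × 0.30541 = 0.355441 (base)
P(M+8) = C(5,4) × 0.69459^1 × 0.30541^4 = 5 × 0.69459 × 0.00870028 = 0.030216
Relative intensity = 0.030216 / 0.355441 × 100 = 8.5

8.5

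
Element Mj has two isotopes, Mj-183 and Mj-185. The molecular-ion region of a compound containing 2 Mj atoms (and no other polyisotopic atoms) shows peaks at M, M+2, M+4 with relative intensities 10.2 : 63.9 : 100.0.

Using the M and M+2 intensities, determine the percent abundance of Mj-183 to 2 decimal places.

Let p = fractional abundance of Mj-183. I(M+2)/I(M) = [C(2,1)·p^1·(1−p)] / p^2 = 2·(1−p)/p = 63.9/10.2 = 6.2647
(1−p)/p = 6.2647/2 = 3.1324  ⇒  p = 1/(1 + 3.1324) = 0.2420
Mj-183: 24.20%, Mj-185: 75.80%.

24.20%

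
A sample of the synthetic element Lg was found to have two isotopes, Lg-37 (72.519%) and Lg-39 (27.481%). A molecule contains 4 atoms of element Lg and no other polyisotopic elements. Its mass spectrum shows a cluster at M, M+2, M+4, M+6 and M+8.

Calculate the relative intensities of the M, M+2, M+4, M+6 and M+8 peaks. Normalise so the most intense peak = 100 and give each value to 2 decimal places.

65.97 : 100.00 : 56.84 : 14.36 : 1.36

Expanding (0.72519 + 0.27481)^4:
P(M) = 0.72519^4 = 0.276571
P(M+2) = 4 × 0.72519^3 × 0.27481^1 = 0.419226
P(M+4) = 6 × 0.72519^2 × 0.27481^2 = 0.238298
P(M+6) = 4 × 0.72519^1 × 0.27481^3 = 0.060202
P(M+8) = 0.27481^4 = 0.005703
The M+2 peak is largest (0.419226); scaling to 100 gives 65.97 : 100.00 : 56.84 : 14.36 : 1.36.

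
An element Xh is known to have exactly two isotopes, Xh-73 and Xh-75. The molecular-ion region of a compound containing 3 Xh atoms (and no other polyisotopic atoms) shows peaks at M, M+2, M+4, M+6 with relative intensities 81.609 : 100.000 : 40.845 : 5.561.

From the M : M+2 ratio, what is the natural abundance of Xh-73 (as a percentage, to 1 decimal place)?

71.0%

If p is the fraction of Xh that is Xh-73, then I(M+2)/I(M) = [C(3,1)·p^2·(1−p)] / p^3 = 3·(1−p)/p = 100.000/81.609 = 1.2254
(1−p)/p = 1.2254/3 = 0.4085  ⇒  p = 1/(1 + 0.4085) = 0.7100
Xh-73: 71.0%, Xh-75: 29.0%.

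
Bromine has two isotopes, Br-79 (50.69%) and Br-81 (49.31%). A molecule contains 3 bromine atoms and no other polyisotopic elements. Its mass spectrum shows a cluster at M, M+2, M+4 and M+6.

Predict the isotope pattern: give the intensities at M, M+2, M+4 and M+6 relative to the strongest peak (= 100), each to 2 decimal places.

34.27 : 100.00 : 97.28 : 31.54

The 3 Br atoms are independent, so intensities follow the terms of (0.5069 + 0.4931)^3.
P(M) = 0.5069^3 = 0.130247
P(M+2) = 3 × 0.5069^2 × 0.4931^1 = 0.380103
P(M+4) = 3 × 0.5069^1 × 0.4931^2 = 0.369755
P(M+6) = 0.4931^3 = 0.119896
The M+2 peak is largest (0.380103); scaling to 100 gives 34.27 : 100.00 : 97.28 : 31.54.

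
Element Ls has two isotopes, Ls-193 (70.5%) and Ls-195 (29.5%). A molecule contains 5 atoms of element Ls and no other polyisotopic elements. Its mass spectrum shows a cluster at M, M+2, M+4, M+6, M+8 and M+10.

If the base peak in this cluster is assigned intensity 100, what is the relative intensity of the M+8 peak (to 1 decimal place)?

7.3

Binomial terms of (0.705 + 0.295)^5: M 0.1742, M+2 0.3644, M+4 0.3049, M+6 0.1276, M+8 0.0267, M+10 0.0022 → M+2 is the base peak.
P(M+2) = C(5,1) × 0.705^4 × 0.295^1 = 5 × 0.24703385 × 0.2950 = 0.364375 (base)
P(M+8) = C(5,4) × 0.705^1 × 0.295^4 = 5 × 0.7050 × 0.00757335 = 0.026696
Relative intensity = 0.026696 / 0.364375 × 100 = 7.3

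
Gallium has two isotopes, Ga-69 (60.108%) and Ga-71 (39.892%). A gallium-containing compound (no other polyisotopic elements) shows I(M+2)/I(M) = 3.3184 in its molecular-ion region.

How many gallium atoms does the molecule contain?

5

The M+2/M ratio from n Ga atoms is n · q/p = n · 0.39892/0.60108.
n = 3.3184 × 0.60108/0.39892 = 5.00 ≈ 5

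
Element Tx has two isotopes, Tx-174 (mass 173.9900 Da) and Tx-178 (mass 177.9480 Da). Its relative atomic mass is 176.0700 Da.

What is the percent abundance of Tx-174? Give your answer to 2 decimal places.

47.45%

With x = fraction of Tx-174 (so Tx-178 is 1 − x):
173.9900·x + 177.9480·(1 − x) = 176.0700
(173.9900 − 177.9480)·x = 176.0700 − 177.9480
x = -1.8780 / -3.9580 = 0.47448 → 47.45% Tx-174, 52.55% Tx-178.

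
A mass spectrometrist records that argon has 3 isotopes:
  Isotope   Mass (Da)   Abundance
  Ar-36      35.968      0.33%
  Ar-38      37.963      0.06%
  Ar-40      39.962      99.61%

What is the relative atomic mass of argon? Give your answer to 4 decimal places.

39.9476 Da

Ar = Σ fᵢ·mᵢ = 0.0033 × 35.968 + 0.0006 × 37.963 + 0.9961 × 39.962
= 0.11869 + 0.02278 + 39.80615 = 39.94762 Da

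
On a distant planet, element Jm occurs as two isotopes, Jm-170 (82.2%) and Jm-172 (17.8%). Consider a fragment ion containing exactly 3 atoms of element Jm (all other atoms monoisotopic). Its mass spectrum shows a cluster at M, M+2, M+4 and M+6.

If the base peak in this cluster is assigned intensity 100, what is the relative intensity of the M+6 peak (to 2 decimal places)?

(0.822 + 0.178)^3 gives M 0.5554, M+2 0.3608, M+4 0.0781, M+6 0.0056; the largest is M.
P(M) = C(3,0) × 0.822^3 × 0.178^0 = 1 × 0.55541225 × 1.0000 = 0.555412 (base)
P(M+6) = C(3,3) × 0.822^0 × 0.178^3 = 1 × 1.0000 × 0.00563975 = 0.005640
Relative intensity = 0.005640 / 0.555412 × 100 = 1.02

1.02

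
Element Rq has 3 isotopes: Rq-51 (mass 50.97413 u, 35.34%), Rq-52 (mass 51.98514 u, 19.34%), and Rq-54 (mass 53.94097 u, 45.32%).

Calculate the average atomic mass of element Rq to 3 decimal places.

52.514 u

Average mass = Σ (abundance × isotope mass) = 0.3534 × 50.97413 + 0.1934 × 51.98514 + 0.4532 × 53.94097
= 18.014258 + 10.053926 + 24.446048 = 52.514232 u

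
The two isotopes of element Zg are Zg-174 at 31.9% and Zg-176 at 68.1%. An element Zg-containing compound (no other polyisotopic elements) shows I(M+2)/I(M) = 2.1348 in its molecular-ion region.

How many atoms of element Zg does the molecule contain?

The M+2/M ratio from n Zg atoms is n · q/p = n · 0.681/0.319.
n = 2.1348 × 0.319/0.681 = 1.00 ≈ 1

1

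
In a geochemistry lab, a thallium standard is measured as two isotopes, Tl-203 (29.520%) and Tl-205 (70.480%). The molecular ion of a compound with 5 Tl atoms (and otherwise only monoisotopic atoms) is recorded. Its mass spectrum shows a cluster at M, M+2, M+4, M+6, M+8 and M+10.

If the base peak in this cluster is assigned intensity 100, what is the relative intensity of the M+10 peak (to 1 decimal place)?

Term probabilities: M 0.0022, M+2 0.0268, M+4 0.1278, M+6 0.3051, M+8 0.3642, M+10 0.1739. Base peak = M+8.
P(M+8) = C(5,4) × 0.29520^1 × 0.70480^4 = 5 × 0.2952 × 0.24675365 = 0.364208 (base)
P(M+10) = C(5,5) × 0.29520^0 × 0.70480^5 = 1 × 1.0000 × 0.17391197 = 0.173912
Relative intensity = 0.173912 / 0.364208 × 100 = 47.8

47.8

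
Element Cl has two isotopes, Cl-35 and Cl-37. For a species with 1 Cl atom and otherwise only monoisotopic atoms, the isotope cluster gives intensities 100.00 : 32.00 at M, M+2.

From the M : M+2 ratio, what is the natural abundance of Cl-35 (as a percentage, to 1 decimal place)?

75.8%

Let p = fractional abundance of Cl-35. I(M+2)/I(M) = [C(1,1)·p^0·(1−p)] / p^1 = 1·(1−p)/p = 32.00/100.00 = 0.3200
(1−p)/p = 0.3200/1 = 0.3200  ⇒  p = 1/(1 + 0.3200) = 0.7576
Cl-35: 75.8%, Cl-37: 24.2%.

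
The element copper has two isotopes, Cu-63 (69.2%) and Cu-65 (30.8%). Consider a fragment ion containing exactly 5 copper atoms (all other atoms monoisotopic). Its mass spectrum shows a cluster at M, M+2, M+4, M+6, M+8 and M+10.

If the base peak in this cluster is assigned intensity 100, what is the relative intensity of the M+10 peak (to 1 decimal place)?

Term probabilities: M 0.1587, M+2 0.3531, M+4 0.3144, M+6 0.1399, M+8 0.0311, M+10 0.0028. Base peak = M+2.
P(M+2) = C(5,1) × 0.692^4 × 0.308^1 = 5 × 0.22931073 × 0.3080 = 0.353139 (base)
P(M+10) = C(5,5) × 0.692^0 × 0.308^5 = 1 × 1.0000 × 0.00277175 = 0.002772
Relative intensity = 0.002772 / 0.353139 × 100 = 0.8

0.8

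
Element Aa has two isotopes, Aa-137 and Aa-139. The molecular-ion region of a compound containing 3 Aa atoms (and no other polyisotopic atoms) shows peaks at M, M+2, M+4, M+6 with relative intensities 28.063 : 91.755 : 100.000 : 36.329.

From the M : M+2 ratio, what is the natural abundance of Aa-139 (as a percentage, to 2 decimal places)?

Let p = fractional abundance of Aa-137. I(M+2)/I(M) = [C(3,1)·p^2·(1−p)] / p^3 = 3·(1−p)/p = 91.755/28.063 = 3.2696
(1−p)/p = 3.2696/3 = 1.0899  ⇒  p = 1/(1 + 1.0899) = 0.4785
Aa-137: 47.85%, Aa-139: 52.15%.

52.15%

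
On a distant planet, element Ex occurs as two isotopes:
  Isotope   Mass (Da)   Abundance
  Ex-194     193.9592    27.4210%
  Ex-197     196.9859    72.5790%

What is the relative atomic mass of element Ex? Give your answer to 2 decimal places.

196.16 Da

Average mass = Σ (abundance × isotope mass) = 0.274210 × 193.9592 + 0.725790 × 196.9859
= 53.18555 + 142.97040 = 196.15595 Da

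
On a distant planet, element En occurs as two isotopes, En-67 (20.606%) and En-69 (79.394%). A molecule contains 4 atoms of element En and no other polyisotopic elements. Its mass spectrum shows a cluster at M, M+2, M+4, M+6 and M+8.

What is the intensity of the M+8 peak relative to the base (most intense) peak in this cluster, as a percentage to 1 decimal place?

Term probabilities: M 0.0018, M+2 0.0278, M+4 0.1606, M+6 0.4125, M+8 0.3973. Base peak = M+6.
P(M+6) = C(4,3) × 0.20606^1 × 0.79394^3 = 4 × 0.20606 × 0.50045271 = 0.412493 (base)
P(M+8) = C(4,4) × 0.20606^0 × 0.79394^4 = 1 × 1.0000 × 0.39732943 = 0.397329
Relative intensity = 0.397329 / 0.412493 × 100 = 96.3

96.3%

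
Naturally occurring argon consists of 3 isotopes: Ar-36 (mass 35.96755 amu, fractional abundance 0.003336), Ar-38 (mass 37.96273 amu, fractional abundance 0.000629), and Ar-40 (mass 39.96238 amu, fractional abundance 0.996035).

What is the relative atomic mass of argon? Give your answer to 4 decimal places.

39.9478 amu

Weight each isotope mass by its fractional abundance: 0.003336 × 35.96755 + 0.000629 × 37.96273 + 0.996035 × 39.96238
= 0.119988 + 0.023879 + 39.803929 = 39.947796 amu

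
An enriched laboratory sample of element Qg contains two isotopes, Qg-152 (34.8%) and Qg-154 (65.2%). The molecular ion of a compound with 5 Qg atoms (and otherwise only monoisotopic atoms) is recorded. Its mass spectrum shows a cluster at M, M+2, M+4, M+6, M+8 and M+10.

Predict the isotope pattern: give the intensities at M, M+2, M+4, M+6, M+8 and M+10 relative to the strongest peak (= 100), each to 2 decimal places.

Each Qg atom is independently Qg-152 (p = 0.348) or Qg-154 (q = 0.652); the cluster is the binomial expansion (p + q)^5.
P(M) = 0.348^5 = 0.005104
P(M+2) = 5 × 0.348^4 × 0.652^1 = 0.047812
P(M+4) = 10 × 0.348^3 × 0.652^2 = 0.179157
P(M+6) = 10 × 0.348^2 × 0.652^3 = 0.335661
P(M+8) = 5 × 0.348^1 × 0.652^4 = 0.314441
P(M+10) = 0.652^5 = 0.117825
The M+6 peak is largest (0.335661); scaling to 100 gives 1.52 : 14.24 : 53.37 : 100.00 : 93.68 : 35.10.

1.52 : 14.24 : 53.37 : 100.00 : 93.68 : 35.10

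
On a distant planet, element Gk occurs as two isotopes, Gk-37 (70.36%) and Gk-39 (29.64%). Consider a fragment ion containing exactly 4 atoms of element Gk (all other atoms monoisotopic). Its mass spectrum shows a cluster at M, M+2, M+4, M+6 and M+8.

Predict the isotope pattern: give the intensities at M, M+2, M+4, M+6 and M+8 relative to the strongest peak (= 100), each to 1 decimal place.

Each Gk atom is independently Gk-37 (p = 0.7036) or Gk-39 (q = 0.2964); the cluster is the binomial expansion (p + q)^4.
P(M) = 0.7036^4 = 0.245077
P(M+2) = 4 × 0.7036^3 × 0.2964^1 = 0.412967
P(M+4) = 6 × 0.7036^2 × 0.2964^2 = 0.260951
P(M+6) = 4 × 0.7036^1 × 0.2964^3 = 0.073286
P(M+8) = 0.2964^4 = 0.007718
The M+2 peak is largest (0.412967); scaling to 100 gives 59.3 : 100.0 : 63.2 : 17.7 : 1.9.

59.3 : 100.0 : 63.2 : 17.7 : 1.9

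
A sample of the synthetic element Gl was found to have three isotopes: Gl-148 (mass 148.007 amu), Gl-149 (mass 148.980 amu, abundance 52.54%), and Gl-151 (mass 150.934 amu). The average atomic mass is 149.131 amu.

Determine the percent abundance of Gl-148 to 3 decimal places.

The remaining 47.46% is split between Gl-148 (fraction x) and Gl-151 (fraction 0.4746 − x).
Substituting: 148.007x + 150.934(0.4746 − x) = 70.856908
(148.007 − 150.934)x = -0.7763684  ⇒  x = 0.26524, y = 0.20936
Gl-148: 26.524%, Gl-151: 20.936%.

26.524%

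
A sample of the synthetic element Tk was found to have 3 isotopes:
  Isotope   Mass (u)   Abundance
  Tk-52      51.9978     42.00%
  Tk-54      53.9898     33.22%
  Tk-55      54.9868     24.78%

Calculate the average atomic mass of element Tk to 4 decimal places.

53.4002 u

Ar = Σ fᵢ·mᵢ = 0.4200 × 51.9978 + 0.3322 × 53.9898 + 0.2478 × 54.9868
= 21.83908 + 17.93541 + 13.62573 = 53.40022 u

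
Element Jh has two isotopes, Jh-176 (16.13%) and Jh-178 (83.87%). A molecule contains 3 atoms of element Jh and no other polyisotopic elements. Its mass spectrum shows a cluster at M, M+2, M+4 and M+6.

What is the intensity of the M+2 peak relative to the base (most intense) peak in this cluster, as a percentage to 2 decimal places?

11.10%

(0.1613 + 0.8387)^3 gives M 0.0042, M+2 0.0655, M+4 0.3404, M+6 0.5900; the largest is M+6.
P(M+6) = C(3,3) × 0.1613^0 × 0.8387^3 = 1 × 1.0000 × 0.58995642 = 0.589956 (base)
P(M+2) = C(3,1) × 0.1613^2 × 0.8387^1 = 3 × 0.02601769 × 0.8387 = 0.065463
Relative intensity = 0.065463 / 0.589956 × 100 = 11.10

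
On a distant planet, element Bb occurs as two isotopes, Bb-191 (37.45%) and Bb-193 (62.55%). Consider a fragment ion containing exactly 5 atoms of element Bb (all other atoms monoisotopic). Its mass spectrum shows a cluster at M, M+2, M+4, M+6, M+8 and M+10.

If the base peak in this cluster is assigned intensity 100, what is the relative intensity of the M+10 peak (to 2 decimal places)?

27.90

(0.3745 + 0.6255)^5 gives M 0.0074, M+2 0.0615, M+4 0.2055, M+6 0.3432, M+8 0.2866, M+10 0.0957; the largest is M+6.
P(M+6) = C(5,3) × 0.3745^2 × 0.6255^3 = 10 × 0.14025025 × 0.24472703 = 0.343230 (base)
P(M+10) = C(5,5) × 0.3745^0 × 0.6255^5 = 1 × 1.0000 × 0.09574951 = 0.095750
Relative intensity = 0.095750 / 0.343230 × 100 = 27.90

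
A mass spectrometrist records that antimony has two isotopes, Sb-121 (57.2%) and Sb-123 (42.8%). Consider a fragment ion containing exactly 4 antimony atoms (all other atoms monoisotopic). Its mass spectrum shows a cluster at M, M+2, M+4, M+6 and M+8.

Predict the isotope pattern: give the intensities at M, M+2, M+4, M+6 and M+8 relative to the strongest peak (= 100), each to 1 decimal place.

29.8 : 89.1 : 100.0 : 49.9 : 9.3

Each Sb atom is independently Sb-121 (p = 0.572) or Sb-123 (q = 0.428); the cluster is the binomial expansion (p + q)^4.
P(M) = 0.572^4 = 0.107049
P(M+2) = 4 × 0.572^3 × 0.428^1 = 0.320400
P(M+4) = 6 × 0.572^2 × 0.428^2 = 0.359609
P(M+6) = 4 × 0.572^1 × 0.428^3 = 0.179385
P(M+8) = 0.428^4 = 0.033556
The M+4 peak is largest (0.359609); scaling to 100 gives 29.8 : 89.1 : 100.0 : 49.9 : 9.3.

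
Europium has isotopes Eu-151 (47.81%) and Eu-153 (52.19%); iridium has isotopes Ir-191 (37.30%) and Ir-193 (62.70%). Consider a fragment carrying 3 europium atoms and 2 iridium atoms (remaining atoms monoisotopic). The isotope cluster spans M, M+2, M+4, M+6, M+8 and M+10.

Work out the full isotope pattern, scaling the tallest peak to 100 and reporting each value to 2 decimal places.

Europium pattern (n=3): 0.10928391 : 0.3578871 : 0.39067407 : 0.14215492
Iridium pattern (n=2): 0.139129 : 0.467742 : 0.393129
Convolve the two distributions (both contribute in 2-u steps):
  M: 0.10928391×0.139129 = 0.015205
  M+2: 0.10928391×0.467742 + 0.3578871×0.139129 = 0.100909
  M+4: 0.10928391×0.393129 + 0.3578871×0.467742 + 0.39067407×0.139129 = 0.264716
  M+6: 0.3578871×0.393129 + 0.39067407×0.467742 + 0.14215492×0.139129 = 0.343208
  M+8: 0.39067407×0.393129 + 0.14215492×0.467742 = 0.220077
  M+10: 0.14215492×0.393129 = 0.055885
Scale to base peak (0.343208) = 100: 4.43 : 29.40 : 77.13 : 100.00 : 64.12 : 16.28

4.43 : 29.40 : 77.13 : 100.00 : 64.12 : 16.28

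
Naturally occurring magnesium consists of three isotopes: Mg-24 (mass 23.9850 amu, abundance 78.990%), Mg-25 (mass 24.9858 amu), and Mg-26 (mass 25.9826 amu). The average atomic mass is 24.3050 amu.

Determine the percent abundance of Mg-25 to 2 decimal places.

10.00%

The remaining 21.010% is split between Mg-25 (fraction x) and Mg-26 (fraction 0.21010 − x).
Substituting: 24.9858x + 25.9826(0.21010 − x) = 5.3592485
(24.9858 − 25.9826)x = -0.09969576  ⇒  x = 0.10002, y = 0.11008
Mg-25: 10.00%, Mg-26: 11.01%.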